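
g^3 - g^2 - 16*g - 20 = (g - 5)*(g + 2)^2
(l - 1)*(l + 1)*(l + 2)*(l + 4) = l^4 + 6*l^3 + 7*l^2 - 6*l - 8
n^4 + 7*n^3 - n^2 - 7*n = n*(n - 1)*(n + 1)*(n + 7)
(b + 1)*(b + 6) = b^2 + 7*b + 6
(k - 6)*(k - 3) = k^2 - 9*k + 18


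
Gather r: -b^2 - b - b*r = -b^2 - b*r - b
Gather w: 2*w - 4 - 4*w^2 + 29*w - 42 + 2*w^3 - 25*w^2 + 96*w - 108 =2*w^3 - 29*w^2 + 127*w - 154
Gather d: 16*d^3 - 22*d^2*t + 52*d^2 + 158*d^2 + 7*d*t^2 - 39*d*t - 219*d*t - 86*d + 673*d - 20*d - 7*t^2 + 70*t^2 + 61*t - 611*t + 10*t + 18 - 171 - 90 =16*d^3 + d^2*(210 - 22*t) + d*(7*t^2 - 258*t + 567) + 63*t^2 - 540*t - 243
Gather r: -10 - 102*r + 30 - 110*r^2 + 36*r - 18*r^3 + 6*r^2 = -18*r^3 - 104*r^2 - 66*r + 20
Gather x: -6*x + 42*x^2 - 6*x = 42*x^2 - 12*x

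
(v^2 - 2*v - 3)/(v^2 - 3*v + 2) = (v^2 - 2*v - 3)/(v^2 - 3*v + 2)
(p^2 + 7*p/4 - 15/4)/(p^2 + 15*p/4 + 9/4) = (4*p - 5)/(4*p + 3)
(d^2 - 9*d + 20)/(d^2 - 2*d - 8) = (d - 5)/(d + 2)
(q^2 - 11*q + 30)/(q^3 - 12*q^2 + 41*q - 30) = 1/(q - 1)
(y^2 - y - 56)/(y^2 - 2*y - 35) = (-y^2 + y + 56)/(-y^2 + 2*y + 35)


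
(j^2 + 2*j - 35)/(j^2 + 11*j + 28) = (j - 5)/(j + 4)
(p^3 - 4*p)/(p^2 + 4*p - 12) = p*(p + 2)/(p + 6)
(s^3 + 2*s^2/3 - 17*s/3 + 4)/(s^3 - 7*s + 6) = (s - 4/3)/(s - 2)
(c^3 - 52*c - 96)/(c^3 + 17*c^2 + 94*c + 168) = (c^2 - 6*c - 16)/(c^2 + 11*c + 28)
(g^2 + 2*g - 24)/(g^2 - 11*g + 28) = (g + 6)/(g - 7)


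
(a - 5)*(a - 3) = a^2 - 8*a + 15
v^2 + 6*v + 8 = (v + 2)*(v + 4)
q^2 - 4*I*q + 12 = (q - 6*I)*(q + 2*I)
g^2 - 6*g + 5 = (g - 5)*(g - 1)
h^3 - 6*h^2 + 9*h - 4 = (h - 4)*(h - 1)^2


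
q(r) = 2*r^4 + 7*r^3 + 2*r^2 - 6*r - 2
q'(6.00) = 2502.00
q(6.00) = 4138.00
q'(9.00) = 7563.00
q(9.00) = 18331.00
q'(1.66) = 95.10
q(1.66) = 40.76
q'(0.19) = -4.43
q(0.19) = -3.02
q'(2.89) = 374.05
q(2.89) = 305.84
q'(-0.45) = -4.28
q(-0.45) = 0.55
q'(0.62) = 6.46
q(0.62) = -2.99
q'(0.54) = 3.54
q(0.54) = -3.38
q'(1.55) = 80.44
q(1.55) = 31.12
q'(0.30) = -2.69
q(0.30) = -3.41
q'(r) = 8*r^3 + 21*r^2 + 4*r - 6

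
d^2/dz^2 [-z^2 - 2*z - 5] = -2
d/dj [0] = 0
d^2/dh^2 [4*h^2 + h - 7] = 8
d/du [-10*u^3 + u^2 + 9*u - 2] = -30*u^2 + 2*u + 9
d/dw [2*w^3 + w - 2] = 6*w^2 + 1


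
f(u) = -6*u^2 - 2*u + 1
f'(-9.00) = 106.00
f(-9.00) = -467.00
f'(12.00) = -146.00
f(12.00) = -887.00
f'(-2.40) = 26.80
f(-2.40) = -28.76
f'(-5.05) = 58.60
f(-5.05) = -141.92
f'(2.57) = -32.84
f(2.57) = -43.77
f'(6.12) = -75.44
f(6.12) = -235.97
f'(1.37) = -18.44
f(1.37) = -13.00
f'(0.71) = -10.52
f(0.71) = -3.44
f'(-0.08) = -1.04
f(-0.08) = 1.12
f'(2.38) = -30.56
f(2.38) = -37.75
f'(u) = -12*u - 2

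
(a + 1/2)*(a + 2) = a^2 + 5*a/2 + 1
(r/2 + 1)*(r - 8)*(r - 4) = r^3/2 - 5*r^2 + 4*r + 32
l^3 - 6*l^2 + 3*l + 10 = (l - 5)*(l - 2)*(l + 1)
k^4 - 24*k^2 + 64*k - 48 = (k - 2)^3*(k + 6)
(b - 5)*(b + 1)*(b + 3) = b^3 - b^2 - 17*b - 15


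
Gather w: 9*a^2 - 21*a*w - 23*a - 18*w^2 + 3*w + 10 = 9*a^2 - 23*a - 18*w^2 + w*(3 - 21*a) + 10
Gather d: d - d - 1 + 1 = 0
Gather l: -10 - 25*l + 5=-25*l - 5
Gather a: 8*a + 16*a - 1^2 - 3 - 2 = 24*a - 6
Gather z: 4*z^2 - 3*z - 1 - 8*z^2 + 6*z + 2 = -4*z^2 + 3*z + 1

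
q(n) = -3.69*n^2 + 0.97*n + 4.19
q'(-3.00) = 23.11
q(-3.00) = -31.93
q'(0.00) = 0.97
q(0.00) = 4.19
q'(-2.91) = 22.45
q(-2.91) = -29.88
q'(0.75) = -4.56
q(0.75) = 2.84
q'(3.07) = -21.69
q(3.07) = -27.61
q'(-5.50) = 41.56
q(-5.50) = -112.77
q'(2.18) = -15.12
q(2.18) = -11.23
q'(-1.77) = 14.03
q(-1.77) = -9.09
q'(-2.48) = 19.27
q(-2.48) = -20.91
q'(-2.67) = 20.67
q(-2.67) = -24.71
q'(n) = 0.97 - 7.38*n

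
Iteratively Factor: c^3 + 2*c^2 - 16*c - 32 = (c - 4)*(c^2 + 6*c + 8) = (c - 4)*(c + 2)*(c + 4)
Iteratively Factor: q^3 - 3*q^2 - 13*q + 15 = (q - 1)*(q^2 - 2*q - 15) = (q - 1)*(q + 3)*(q - 5)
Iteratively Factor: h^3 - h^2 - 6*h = (h - 3)*(h^2 + 2*h) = (h - 3)*(h + 2)*(h)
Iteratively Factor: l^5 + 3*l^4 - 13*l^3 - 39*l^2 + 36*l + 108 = (l + 3)*(l^4 - 13*l^2 + 36) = (l + 2)*(l + 3)*(l^3 - 2*l^2 - 9*l + 18) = (l - 3)*(l + 2)*(l + 3)*(l^2 + l - 6) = (l - 3)*(l + 2)*(l + 3)^2*(l - 2)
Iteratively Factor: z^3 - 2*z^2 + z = (z)*(z^2 - 2*z + 1) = z*(z - 1)*(z - 1)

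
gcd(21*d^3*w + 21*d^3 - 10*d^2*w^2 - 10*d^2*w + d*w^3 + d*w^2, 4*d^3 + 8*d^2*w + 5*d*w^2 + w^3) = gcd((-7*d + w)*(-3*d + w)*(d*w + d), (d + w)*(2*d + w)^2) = 1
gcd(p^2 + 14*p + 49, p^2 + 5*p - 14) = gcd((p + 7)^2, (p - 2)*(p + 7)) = p + 7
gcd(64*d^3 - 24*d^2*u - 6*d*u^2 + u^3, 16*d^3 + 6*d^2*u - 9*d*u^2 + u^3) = 16*d^2 - 10*d*u + u^2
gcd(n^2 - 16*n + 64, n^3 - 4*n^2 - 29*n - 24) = n - 8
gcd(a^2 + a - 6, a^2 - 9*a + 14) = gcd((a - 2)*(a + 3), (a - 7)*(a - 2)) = a - 2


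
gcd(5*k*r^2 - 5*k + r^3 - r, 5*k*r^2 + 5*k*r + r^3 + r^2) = 5*k*r + 5*k + r^2 + r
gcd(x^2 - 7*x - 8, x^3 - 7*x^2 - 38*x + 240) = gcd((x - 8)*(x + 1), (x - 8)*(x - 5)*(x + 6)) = x - 8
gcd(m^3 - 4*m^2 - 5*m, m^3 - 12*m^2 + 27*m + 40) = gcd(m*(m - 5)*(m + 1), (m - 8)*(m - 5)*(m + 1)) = m^2 - 4*m - 5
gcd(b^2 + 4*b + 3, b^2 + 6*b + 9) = b + 3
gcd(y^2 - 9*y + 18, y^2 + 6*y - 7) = 1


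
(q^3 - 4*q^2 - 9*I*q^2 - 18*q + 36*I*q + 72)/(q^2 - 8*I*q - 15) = (q^2 + q*(-4 - 6*I) + 24*I)/(q - 5*I)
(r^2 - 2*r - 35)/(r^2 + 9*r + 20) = (r - 7)/(r + 4)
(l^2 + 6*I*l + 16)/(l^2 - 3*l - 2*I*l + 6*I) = (l + 8*I)/(l - 3)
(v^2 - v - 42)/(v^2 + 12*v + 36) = (v - 7)/(v + 6)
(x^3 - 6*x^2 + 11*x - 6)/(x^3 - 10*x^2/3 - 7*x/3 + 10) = 3*(x - 1)/(3*x + 5)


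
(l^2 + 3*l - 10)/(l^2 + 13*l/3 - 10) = 3*(l^2 + 3*l - 10)/(3*l^2 + 13*l - 30)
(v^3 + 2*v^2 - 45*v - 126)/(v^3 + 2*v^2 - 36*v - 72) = (v^2 - 4*v - 21)/(v^2 - 4*v - 12)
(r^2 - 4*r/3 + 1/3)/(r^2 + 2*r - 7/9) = 3*(r - 1)/(3*r + 7)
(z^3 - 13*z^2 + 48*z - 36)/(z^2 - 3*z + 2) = (z^2 - 12*z + 36)/(z - 2)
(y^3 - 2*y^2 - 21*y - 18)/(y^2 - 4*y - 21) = (y^2 - 5*y - 6)/(y - 7)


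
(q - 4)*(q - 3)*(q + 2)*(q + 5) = q^4 - 27*q^2 + 14*q + 120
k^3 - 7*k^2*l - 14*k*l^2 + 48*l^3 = (k - 8*l)*(k - 2*l)*(k + 3*l)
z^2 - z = z*(z - 1)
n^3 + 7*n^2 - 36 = (n - 2)*(n + 3)*(n + 6)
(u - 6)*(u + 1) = u^2 - 5*u - 6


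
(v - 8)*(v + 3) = v^2 - 5*v - 24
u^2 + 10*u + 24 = (u + 4)*(u + 6)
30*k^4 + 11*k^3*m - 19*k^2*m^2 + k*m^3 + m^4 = (-3*k + m)*(-2*k + m)*(k + m)*(5*k + m)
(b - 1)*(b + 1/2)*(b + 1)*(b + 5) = b^4 + 11*b^3/2 + 3*b^2/2 - 11*b/2 - 5/2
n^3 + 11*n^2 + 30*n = n*(n + 5)*(n + 6)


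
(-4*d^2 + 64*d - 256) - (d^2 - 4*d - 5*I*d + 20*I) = -5*d^2 + 68*d + 5*I*d - 256 - 20*I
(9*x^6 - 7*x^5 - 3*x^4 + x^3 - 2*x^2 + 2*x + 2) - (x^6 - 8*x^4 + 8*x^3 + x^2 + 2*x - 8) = 8*x^6 - 7*x^5 + 5*x^4 - 7*x^3 - 3*x^2 + 10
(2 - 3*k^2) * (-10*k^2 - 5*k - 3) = 30*k^4 + 15*k^3 - 11*k^2 - 10*k - 6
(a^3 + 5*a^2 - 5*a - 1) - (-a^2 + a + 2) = a^3 + 6*a^2 - 6*a - 3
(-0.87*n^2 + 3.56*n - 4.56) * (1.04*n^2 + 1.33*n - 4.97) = -0.9048*n^4 + 2.5453*n^3 + 4.3163*n^2 - 23.758*n + 22.6632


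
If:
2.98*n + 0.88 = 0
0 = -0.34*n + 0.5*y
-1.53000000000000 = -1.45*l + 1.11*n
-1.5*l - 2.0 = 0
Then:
No Solution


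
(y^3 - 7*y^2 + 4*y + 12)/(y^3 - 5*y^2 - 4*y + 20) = (y^2 - 5*y - 6)/(y^2 - 3*y - 10)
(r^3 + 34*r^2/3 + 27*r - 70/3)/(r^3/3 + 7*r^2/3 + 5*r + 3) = (3*r^3 + 34*r^2 + 81*r - 70)/(r^3 + 7*r^2 + 15*r + 9)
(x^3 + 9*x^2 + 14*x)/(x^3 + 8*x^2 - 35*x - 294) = x*(x + 2)/(x^2 + x - 42)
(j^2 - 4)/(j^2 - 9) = (j^2 - 4)/(j^2 - 9)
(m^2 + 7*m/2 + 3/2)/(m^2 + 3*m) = (m + 1/2)/m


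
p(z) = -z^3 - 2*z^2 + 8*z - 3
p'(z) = -3*z^2 - 4*z + 8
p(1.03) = 2.03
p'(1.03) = 0.70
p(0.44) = 0.05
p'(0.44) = 5.66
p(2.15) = -4.98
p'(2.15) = -14.47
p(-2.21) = -19.65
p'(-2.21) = 2.19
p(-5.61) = 65.73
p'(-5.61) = -63.98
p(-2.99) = -18.07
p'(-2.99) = -6.86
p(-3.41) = -13.88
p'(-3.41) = -13.24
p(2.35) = -8.22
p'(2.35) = -17.97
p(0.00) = -3.00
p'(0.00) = 8.00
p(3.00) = -24.00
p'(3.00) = -31.00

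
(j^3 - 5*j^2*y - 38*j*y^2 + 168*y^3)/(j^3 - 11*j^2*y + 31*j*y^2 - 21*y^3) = (j^2 + 2*j*y - 24*y^2)/(j^2 - 4*j*y + 3*y^2)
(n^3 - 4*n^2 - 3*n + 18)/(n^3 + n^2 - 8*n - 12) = (n - 3)/(n + 2)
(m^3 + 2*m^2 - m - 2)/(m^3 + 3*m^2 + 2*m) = (m - 1)/m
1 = 1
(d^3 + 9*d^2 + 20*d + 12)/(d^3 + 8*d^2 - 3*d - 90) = (d^2 + 3*d + 2)/(d^2 + 2*d - 15)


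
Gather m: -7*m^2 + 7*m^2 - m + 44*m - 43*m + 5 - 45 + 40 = 0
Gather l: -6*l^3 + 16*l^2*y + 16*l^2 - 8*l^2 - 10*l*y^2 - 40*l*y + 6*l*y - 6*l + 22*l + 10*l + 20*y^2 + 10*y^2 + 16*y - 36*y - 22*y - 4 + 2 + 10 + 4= -6*l^3 + l^2*(16*y + 8) + l*(-10*y^2 - 34*y + 26) + 30*y^2 - 42*y + 12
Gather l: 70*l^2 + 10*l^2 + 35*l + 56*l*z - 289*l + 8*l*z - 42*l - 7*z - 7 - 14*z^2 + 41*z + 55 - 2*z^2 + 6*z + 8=80*l^2 + l*(64*z - 296) - 16*z^2 + 40*z + 56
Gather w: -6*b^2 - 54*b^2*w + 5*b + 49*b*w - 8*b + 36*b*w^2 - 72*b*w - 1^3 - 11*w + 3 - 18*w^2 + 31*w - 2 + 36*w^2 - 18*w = -6*b^2 - 3*b + w^2*(36*b + 18) + w*(-54*b^2 - 23*b + 2)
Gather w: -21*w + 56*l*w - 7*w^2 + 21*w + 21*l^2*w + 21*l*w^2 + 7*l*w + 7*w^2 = 21*l*w^2 + w*(21*l^2 + 63*l)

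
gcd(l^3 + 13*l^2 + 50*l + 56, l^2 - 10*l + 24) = 1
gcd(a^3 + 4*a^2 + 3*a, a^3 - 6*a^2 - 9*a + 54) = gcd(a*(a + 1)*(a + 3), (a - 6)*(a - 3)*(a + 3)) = a + 3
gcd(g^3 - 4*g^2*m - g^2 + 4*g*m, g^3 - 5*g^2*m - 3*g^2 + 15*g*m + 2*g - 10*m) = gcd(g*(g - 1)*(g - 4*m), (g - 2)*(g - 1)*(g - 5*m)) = g - 1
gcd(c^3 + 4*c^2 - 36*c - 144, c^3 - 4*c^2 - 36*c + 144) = c^2 - 36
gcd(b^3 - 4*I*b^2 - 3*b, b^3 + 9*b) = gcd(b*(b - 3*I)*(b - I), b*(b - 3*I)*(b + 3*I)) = b^2 - 3*I*b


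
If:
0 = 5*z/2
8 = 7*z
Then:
No Solution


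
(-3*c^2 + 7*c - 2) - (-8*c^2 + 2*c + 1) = 5*c^2 + 5*c - 3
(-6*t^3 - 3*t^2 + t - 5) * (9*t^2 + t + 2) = -54*t^5 - 33*t^4 - 6*t^3 - 50*t^2 - 3*t - 10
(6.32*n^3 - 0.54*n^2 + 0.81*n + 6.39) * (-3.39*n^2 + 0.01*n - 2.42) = -21.4248*n^5 + 1.8938*n^4 - 18.0457*n^3 - 20.3472*n^2 - 1.8963*n - 15.4638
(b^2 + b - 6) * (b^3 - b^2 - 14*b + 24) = b^5 - 21*b^3 + 16*b^2 + 108*b - 144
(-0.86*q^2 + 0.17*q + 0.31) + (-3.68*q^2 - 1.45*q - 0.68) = -4.54*q^2 - 1.28*q - 0.37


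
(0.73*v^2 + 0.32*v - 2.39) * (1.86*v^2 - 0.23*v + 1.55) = 1.3578*v^4 + 0.4273*v^3 - 3.3875*v^2 + 1.0457*v - 3.7045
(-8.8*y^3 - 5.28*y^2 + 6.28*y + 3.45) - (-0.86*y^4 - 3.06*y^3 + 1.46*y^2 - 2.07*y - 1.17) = 0.86*y^4 - 5.74*y^3 - 6.74*y^2 + 8.35*y + 4.62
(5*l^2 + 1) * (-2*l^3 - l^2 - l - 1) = -10*l^5 - 5*l^4 - 7*l^3 - 6*l^2 - l - 1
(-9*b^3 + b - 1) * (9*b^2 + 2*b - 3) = -81*b^5 - 18*b^4 + 36*b^3 - 7*b^2 - 5*b + 3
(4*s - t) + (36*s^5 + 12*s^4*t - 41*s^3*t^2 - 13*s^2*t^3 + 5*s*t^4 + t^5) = 36*s^5 + 12*s^4*t - 41*s^3*t^2 - 13*s^2*t^3 + 5*s*t^4 + 4*s + t^5 - t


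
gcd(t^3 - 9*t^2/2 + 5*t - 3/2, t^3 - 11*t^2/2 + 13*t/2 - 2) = t^2 - 3*t/2 + 1/2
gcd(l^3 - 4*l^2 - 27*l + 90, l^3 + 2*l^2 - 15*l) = l^2 + 2*l - 15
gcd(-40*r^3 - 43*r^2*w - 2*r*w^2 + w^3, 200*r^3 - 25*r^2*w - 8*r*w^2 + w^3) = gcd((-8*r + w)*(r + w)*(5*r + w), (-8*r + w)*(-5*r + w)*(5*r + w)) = 40*r^2 + 3*r*w - w^2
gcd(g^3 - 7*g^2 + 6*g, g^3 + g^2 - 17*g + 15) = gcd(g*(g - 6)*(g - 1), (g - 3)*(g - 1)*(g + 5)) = g - 1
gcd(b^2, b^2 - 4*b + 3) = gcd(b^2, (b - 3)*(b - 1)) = 1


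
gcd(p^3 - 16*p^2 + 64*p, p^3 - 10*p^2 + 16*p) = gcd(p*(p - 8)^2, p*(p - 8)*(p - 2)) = p^2 - 8*p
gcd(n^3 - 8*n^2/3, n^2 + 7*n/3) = n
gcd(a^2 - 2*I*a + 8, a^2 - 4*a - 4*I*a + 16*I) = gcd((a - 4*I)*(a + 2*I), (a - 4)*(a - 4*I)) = a - 4*I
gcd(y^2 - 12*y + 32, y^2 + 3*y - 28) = y - 4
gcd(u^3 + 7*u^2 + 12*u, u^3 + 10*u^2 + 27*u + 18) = u + 3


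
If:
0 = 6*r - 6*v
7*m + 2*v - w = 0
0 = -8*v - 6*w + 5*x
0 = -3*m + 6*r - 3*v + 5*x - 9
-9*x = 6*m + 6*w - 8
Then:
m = -620/2427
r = 667/809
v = 667/809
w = -338/2427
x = 932/809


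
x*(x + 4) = x^2 + 4*x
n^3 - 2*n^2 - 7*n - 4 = (n - 4)*(n + 1)^2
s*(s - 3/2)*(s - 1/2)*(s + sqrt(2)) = s^4 - 2*s^3 + sqrt(2)*s^3 - 2*sqrt(2)*s^2 + 3*s^2/4 + 3*sqrt(2)*s/4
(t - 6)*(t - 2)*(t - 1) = t^3 - 9*t^2 + 20*t - 12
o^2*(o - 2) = o^3 - 2*o^2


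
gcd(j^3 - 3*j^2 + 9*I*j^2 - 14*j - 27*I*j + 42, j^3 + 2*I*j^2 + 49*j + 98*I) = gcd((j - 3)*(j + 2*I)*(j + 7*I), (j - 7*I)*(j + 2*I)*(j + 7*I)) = j^2 + 9*I*j - 14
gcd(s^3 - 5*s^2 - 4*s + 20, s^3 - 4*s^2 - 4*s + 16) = s^2 - 4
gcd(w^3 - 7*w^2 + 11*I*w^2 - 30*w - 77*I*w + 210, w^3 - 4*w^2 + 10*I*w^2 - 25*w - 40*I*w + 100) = w + 5*I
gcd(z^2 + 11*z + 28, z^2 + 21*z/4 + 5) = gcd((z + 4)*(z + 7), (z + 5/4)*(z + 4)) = z + 4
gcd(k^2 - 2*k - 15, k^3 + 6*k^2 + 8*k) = 1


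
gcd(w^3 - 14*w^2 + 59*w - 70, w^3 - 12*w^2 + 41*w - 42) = w^2 - 9*w + 14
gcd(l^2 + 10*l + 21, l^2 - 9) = l + 3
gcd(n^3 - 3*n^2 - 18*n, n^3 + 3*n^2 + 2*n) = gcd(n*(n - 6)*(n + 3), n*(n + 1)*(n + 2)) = n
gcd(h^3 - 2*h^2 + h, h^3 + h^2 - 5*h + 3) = h^2 - 2*h + 1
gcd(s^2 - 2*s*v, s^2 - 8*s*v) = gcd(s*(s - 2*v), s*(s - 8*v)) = s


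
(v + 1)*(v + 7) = v^2 + 8*v + 7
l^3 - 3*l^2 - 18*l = l*(l - 6)*(l + 3)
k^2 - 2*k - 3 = (k - 3)*(k + 1)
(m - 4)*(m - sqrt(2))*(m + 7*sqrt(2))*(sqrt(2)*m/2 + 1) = sqrt(2)*m^4/2 - 2*sqrt(2)*m^3 + 7*m^3 - 28*m^2 - sqrt(2)*m^2 - 14*m + 4*sqrt(2)*m + 56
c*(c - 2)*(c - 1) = c^3 - 3*c^2 + 2*c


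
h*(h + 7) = h^2 + 7*h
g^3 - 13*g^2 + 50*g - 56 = (g - 7)*(g - 4)*(g - 2)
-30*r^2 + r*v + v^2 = (-5*r + v)*(6*r + v)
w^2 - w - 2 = (w - 2)*(w + 1)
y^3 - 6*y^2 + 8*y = y*(y - 4)*(y - 2)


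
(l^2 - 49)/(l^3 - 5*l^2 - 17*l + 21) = (l + 7)/(l^2 + 2*l - 3)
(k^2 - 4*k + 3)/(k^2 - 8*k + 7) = (k - 3)/(k - 7)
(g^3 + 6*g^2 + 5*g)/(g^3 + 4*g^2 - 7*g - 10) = g/(g - 2)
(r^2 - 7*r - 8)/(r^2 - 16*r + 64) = (r + 1)/(r - 8)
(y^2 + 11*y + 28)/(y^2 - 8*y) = (y^2 + 11*y + 28)/(y*(y - 8))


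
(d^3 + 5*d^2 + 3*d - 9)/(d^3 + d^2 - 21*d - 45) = (d - 1)/(d - 5)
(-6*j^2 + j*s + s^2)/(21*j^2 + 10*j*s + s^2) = (-2*j + s)/(7*j + s)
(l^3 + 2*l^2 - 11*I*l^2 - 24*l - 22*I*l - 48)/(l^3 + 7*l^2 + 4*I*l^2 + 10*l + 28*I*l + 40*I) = (l^2 - 11*I*l - 24)/(l^2 + l*(5 + 4*I) + 20*I)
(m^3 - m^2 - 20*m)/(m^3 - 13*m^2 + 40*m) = (m + 4)/(m - 8)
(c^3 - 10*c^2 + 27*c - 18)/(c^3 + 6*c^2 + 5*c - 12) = (c^2 - 9*c + 18)/(c^2 + 7*c + 12)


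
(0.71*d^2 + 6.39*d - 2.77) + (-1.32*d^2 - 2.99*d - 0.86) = -0.61*d^2 + 3.4*d - 3.63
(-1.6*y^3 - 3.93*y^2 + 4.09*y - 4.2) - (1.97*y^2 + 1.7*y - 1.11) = -1.6*y^3 - 5.9*y^2 + 2.39*y - 3.09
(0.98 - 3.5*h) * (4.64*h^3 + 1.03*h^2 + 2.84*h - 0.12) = -16.24*h^4 + 0.942199999999999*h^3 - 8.9306*h^2 + 3.2032*h - 0.1176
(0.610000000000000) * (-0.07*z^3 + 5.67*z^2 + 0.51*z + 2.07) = -0.0427*z^3 + 3.4587*z^2 + 0.3111*z + 1.2627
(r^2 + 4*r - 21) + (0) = r^2 + 4*r - 21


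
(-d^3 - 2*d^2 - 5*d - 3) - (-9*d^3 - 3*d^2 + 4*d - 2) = 8*d^3 + d^2 - 9*d - 1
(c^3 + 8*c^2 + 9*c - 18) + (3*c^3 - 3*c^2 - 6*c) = 4*c^3 + 5*c^2 + 3*c - 18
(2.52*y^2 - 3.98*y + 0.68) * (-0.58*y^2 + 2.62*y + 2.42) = -1.4616*y^4 + 8.9108*y^3 - 4.7236*y^2 - 7.85*y + 1.6456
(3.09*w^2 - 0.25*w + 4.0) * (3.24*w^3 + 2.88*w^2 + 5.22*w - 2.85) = 10.0116*w^5 + 8.0892*w^4 + 28.3698*w^3 + 1.4085*w^2 + 21.5925*w - 11.4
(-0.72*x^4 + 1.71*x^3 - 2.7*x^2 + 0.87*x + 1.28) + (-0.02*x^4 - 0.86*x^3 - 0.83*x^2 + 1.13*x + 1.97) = -0.74*x^4 + 0.85*x^3 - 3.53*x^2 + 2.0*x + 3.25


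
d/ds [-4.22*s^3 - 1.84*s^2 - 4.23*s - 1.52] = -12.66*s^2 - 3.68*s - 4.23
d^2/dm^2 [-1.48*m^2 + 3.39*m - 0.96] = -2.96000000000000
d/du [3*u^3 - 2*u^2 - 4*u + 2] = 9*u^2 - 4*u - 4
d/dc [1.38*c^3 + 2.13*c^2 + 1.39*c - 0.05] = 4.14*c^2 + 4.26*c + 1.39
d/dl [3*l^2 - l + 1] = 6*l - 1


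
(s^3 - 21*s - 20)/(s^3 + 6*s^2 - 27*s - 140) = (s + 1)/(s + 7)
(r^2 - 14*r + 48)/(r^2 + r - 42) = (r - 8)/(r + 7)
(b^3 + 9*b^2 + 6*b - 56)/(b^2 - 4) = (b^2 + 11*b + 28)/(b + 2)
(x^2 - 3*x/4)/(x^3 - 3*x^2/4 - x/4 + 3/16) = 4*x/(4*x^2 - 1)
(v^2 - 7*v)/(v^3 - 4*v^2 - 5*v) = (7 - v)/(-v^2 + 4*v + 5)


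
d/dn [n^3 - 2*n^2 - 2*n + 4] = 3*n^2 - 4*n - 2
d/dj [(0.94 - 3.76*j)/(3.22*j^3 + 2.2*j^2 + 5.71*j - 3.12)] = (24.2144*j^3 - 0.808399999999999*j^2 - 4.136*j + 6.3638)/(10.3684*j^6 + 14.168*j^5 + 41.6124*j^4 + 5.0312*j^3 + 18.8761*j^2 - 35.6304*j + 9.7344)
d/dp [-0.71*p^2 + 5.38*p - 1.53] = 5.38 - 1.42*p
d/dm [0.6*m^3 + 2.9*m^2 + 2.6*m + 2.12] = 1.8*m^2 + 5.8*m + 2.6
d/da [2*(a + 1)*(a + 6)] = 4*a + 14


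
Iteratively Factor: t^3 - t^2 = (t)*(t^2 - t) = t*(t - 1)*(t)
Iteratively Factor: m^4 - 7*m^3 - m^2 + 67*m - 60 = (m - 5)*(m^3 - 2*m^2 - 11*m + 12) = (m - 5)*(m + 3)*(m^2 - 5*m + 4) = (m - 5)*(m - 1)*(m + 3)*(m - 4)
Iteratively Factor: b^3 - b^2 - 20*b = (b - 5)*(b^2 + 4*b) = b*(b - 5)*(b + 4)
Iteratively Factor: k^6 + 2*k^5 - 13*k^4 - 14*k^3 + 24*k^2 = (k)*(k^5 + 2*k^4 - 13*k^3 - 14*k^2 + 24*k) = k^2*(k^4 + 2*k^3 - 13*k^2 - 14*k + 24) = k^2*(k + 2)*(k^3 - 13*k + 12) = k^2*(k + 2)*(k + 4)*(k^2 - 4*k + 3) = k^2*(k - 3)*(k + 2)*(k + 4)*(k - 1)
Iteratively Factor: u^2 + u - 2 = (u - 1)*(u + 2)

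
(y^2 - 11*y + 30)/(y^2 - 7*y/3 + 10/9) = 9*(y^2 - 11*y + 30)/(9*y^2 - 21*y + 10)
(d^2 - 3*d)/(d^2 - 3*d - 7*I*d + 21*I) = d/(d - 7*I)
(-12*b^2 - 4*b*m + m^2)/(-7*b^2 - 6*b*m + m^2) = (12*b^2 + 4*b*m - m^2)/(7*b^2 + 6*b*m - m^2)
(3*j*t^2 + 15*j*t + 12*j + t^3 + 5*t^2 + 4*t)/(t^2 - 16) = (3*j*t + 3*j + t^2 + t)/(t - 4)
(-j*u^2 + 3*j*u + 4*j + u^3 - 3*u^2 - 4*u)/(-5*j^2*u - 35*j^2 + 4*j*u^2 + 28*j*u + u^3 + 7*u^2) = (u^2 - 3*u - 4)/(5*j*u + 35*j + u^2 + 7*u)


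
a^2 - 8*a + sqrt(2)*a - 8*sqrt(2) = (a - 8)*(a + sqrt(2))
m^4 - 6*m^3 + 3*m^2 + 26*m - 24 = (m - 4)*(m - 3)*(m - 1)*(m + 2)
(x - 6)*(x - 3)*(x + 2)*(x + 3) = x^4 - 4*x^3 - 21*x^2 + 36*x + 108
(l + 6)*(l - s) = l^2 - l*s + 6*l - 6*s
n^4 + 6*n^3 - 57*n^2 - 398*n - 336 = (n - 8)*(n + 1)*(n + 6)*(n + 7)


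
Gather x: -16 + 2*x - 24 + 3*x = 5*x - 40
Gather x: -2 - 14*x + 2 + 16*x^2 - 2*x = 16*x^2 - 16*x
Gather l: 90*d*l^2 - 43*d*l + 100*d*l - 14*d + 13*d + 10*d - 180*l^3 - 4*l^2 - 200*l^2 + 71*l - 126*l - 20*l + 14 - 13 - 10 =9*d - 180*l^3 + l^2*(90*d - 204) + l*(57*d - 75) - 9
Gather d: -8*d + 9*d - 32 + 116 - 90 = d - 6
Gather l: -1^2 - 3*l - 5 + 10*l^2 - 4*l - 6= 10*l^2 - 7*l - 12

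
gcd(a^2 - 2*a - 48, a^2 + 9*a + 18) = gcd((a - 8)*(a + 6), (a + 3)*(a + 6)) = a + 6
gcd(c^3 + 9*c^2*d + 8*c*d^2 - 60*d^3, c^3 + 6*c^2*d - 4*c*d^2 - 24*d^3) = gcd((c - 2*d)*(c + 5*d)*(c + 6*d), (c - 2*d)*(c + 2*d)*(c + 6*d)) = c^2 + 4*c*d - 12*d^2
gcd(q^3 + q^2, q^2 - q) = q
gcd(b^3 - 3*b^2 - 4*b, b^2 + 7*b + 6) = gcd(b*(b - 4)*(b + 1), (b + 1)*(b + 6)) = b + 1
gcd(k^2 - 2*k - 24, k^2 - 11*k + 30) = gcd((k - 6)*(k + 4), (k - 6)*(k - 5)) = k - 6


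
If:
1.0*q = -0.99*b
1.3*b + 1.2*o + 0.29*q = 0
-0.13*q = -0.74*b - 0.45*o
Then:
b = 0.00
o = 0.00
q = 0.00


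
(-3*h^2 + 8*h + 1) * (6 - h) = 3*h^3 - 26*h^2 + 47*h + 6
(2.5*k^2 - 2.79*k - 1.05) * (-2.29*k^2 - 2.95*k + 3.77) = -5.725*k^4 - 0.9859*k^3 + 20.06*k^2 - 7.4208*k - 3.9585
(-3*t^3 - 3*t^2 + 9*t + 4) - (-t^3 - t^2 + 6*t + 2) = -2*t^3 - 2*t^2 + 3*t + 2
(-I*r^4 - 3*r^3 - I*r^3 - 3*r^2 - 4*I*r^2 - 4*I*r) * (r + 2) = -I*r^5 - 3*r^4 - 3*I*r^4 - 9*r^3 - 6*I*r^3 - 6*r^2 - 12*I*r^2 - 8*I*r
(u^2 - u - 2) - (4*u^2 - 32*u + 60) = -3*u^2 + 31*u - 62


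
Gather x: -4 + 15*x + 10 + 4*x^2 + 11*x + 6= 4*x^2 + 26*x + 12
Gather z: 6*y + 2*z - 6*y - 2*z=0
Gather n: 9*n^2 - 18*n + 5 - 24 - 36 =9*n^2 - 18*n - 55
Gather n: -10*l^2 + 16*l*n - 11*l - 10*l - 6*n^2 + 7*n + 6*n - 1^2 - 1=-10*l^2 - 21*l - 6*n^2 + n*(16*l + 13) - 2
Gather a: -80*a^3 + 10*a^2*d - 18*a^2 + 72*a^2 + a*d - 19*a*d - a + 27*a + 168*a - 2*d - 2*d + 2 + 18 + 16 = -80*a^3 + a^2*(10*d + 54) + a*(194 - 18*d) - 4*d + 36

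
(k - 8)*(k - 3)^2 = k^3 - 14*k^2 + 57*k - 72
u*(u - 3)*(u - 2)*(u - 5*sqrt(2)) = u^4 - 5*sqrt(2)*u^3 - 5*u^3 + 6*u^2 + 25*sqrt(2)*u^2 - 30*sqrt(2)*u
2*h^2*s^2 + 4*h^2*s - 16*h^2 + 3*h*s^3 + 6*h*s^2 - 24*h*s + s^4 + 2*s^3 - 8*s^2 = (h + s)*(2*h + s)*(s - 2)*(s + 4)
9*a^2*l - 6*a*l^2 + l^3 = l*(-3*a + l)^2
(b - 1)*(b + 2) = b^2 + b - 2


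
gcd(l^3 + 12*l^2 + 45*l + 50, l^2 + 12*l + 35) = l + 5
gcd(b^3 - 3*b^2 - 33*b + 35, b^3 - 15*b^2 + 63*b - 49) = b^2 - 8*b + 7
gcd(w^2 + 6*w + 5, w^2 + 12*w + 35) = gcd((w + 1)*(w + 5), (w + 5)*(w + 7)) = w + 5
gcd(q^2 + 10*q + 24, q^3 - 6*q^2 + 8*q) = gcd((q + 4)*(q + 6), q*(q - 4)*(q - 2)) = 1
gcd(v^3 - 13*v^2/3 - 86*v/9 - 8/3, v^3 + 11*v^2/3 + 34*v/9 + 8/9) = v^2 + 5*v/3 + 4/9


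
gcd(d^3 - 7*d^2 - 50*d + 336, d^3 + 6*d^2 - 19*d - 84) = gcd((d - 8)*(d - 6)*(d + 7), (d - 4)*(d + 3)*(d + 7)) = d + 7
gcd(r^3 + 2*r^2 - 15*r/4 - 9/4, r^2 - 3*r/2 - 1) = r + 1/2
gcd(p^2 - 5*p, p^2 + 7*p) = p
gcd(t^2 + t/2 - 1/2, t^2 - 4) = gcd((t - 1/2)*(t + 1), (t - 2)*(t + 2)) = 1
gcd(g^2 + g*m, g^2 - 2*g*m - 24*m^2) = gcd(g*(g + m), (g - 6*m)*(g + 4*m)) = 1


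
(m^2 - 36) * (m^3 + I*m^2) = m^5 + I*m^4 - 36*m^3 - 36*I*m^2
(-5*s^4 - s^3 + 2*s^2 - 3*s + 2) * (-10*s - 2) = 50*s^5 + 20*s^4 - 18*s^3 + 26*s^2 - 14*s - 4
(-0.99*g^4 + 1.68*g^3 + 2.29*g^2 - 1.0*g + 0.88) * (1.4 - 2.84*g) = 2.8116*g^5 - 6.1572*g^4 - 4.1516*g^3 + 6.046*g^2 - 3.8992*g + 1.232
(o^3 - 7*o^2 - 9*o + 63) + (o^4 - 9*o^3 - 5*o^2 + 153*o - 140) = o^4 - 8*o^3 - 12*o^2 + 144*o - 77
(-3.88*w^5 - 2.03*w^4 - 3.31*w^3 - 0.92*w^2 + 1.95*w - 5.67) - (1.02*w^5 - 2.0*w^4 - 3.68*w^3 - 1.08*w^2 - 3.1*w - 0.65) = -4.9*w^5 - 0.0299999999999998*w^4 + 0.37*w^3 + 0.16*w^2 + 5.05*w - 5.02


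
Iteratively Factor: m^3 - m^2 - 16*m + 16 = (m - 1)*(m^2 - 16) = (m - 4)*(m - 1)*(m + 4)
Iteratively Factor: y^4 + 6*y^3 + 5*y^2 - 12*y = (y)*(y^3 + 6*y^2 + 5*y - 12) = y*(y + 3)*(y^2 + 3*y - 4) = y*(y + 3)*(y + 4)*(y - 1)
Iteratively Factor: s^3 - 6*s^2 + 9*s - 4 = (s - 4)*(s^2 - 2*s + 1) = (s - 4)*(s - 1)*(s - 1)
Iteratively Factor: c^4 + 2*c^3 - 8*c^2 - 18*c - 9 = (c + 1)*(c^3 + c^2 - 9*c - 9) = (c + 1)*(c + 3)*(c^2 - 2*c - 3) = (c + 1)^2*(c + 3)*(c - 3)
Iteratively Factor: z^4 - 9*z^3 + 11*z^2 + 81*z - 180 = (z - 4)*(z^3 - 5*z^2 - 9*z + 45) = (z - 4)*(z + 3)*(z^2 - 8*z + 15) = (z - 4)*(z - 3)*(z + 3)*(z - 5)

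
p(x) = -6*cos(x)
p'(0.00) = 0.00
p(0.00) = -6.00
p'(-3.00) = -0.85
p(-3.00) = 5.94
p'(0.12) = 0.72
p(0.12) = -5.96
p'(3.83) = -3.81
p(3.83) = 4.63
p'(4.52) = -5.89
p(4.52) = 1.15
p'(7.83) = 6.00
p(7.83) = -0.14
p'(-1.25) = -5.69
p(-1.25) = -1.89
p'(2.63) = 2.94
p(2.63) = 5.23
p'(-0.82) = -4.39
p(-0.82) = -4.09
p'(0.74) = 4.05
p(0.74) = -4.43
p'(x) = 6*sin(x)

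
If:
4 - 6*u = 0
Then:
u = 2/3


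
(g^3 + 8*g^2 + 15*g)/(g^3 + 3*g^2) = (g + 5)/g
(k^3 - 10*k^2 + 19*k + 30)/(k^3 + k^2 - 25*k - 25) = (k - 6)/(k + 5)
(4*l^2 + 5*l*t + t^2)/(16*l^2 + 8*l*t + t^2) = (l + t)/(4*l + t)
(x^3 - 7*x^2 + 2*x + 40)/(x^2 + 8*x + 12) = (x^2 - 9*x + 20)/(x + 6)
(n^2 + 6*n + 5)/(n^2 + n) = (n + 5)/n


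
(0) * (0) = 0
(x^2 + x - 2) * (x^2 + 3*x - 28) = x^4 + 4*x^3 - 27*x^2 - 34*x + 56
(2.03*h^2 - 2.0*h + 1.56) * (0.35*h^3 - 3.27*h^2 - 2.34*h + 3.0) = 0.7105*h^5 - 7.3381*h^4 + 2.3358*h^3 + 5.6688*h^2 - 9.6504*h + 4.68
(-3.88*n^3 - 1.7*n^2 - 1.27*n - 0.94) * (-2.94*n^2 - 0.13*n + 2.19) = 11.4072*n^5 + 5.5024*n^4 - 4.5424*n^3 - 0.7943*n^2 - 2.6591*n - 2.0586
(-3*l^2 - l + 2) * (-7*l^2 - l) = 21*l^4 + 10*l^3 - 13*l^2 - 2*l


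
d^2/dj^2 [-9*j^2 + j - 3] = -18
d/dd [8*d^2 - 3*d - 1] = 16*d - 3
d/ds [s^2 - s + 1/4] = 2*s - 1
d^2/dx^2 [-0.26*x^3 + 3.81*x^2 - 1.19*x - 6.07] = 7.62 - 1.56*x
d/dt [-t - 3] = -1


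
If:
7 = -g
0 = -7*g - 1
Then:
No Solution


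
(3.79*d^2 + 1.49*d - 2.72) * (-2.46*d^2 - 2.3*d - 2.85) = -9.3234*d^4 - 12.3824*d^3 - 7.5373*d^2 + 2.0095*d + 7.752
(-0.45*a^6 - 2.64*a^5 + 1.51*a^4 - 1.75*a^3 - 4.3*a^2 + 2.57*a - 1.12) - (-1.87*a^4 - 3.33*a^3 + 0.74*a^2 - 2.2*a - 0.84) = -0.45*a^6 - 2.64*a^5 + 3.38*a^4 + 1.58*a^3 - 5.04*a^2 + 4.77*a - 0.28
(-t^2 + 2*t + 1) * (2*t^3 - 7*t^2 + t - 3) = -2*t^5 + 11*t^4 - 13*t^3 - 2*t^2 - 5*t - 3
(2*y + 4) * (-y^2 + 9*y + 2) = -2*y^3 + 14*y^2 + 40*y + 8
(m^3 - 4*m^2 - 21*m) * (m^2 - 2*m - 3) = m^5 - 6*m^4 - 16*m^3 + 54*m^2 + 63*m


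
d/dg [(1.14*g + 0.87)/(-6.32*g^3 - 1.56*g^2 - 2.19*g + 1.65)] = (14.4096*g^3 + 18.2736*g^2 + 2.7144*g + 3.7863)/(39.9424*g^6 + 19.7184*g^5 + 30.1152*g^4 - 14.0232*g^3 - 0.3519*g^2 - 7.227*g + 2.7225)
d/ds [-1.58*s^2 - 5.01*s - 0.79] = -3.16*s - 5.01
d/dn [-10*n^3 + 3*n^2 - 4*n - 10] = -30*n^2 + 6*n - 4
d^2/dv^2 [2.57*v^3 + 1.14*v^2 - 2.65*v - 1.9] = 15.42*v + 2.28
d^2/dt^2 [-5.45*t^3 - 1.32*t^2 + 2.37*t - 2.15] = -32.7*t - 2.64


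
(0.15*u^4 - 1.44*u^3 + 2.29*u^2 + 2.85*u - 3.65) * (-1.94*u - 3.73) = -0.291*u^5 + 2.2341*u^4 + 0.9286*u^3 - 14.0707*u^2 - 3.5495*u + 13.6145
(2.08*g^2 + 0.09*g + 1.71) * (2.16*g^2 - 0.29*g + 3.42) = 4.4928*g^4 - 0.4088*g^3 + 10.7811*g^2 - 0.1881*g + 5.8482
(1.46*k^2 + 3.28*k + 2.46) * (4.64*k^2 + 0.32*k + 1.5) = 6.7744*k^4 + 15.6864*k^3 + 14.654*k^2 + 5.7072*k + 3.69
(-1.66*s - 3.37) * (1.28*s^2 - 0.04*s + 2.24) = -2.1248*s^3 - 4.2472*s^2 - 3.5836*s - 7.5488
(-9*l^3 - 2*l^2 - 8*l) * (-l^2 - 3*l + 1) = 9*l^5 + 29*l^4 + 5*l^3 + 22*l^2 - 8*l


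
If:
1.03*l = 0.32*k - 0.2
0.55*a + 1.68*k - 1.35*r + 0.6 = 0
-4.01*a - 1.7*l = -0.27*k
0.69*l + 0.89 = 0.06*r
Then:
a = 0.41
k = -5.15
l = -1.79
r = -5.79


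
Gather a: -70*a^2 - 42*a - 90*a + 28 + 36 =-70*a^2 - 132*a + 64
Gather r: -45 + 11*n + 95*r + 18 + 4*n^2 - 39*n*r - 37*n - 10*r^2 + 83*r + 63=4*n^2 - 26*n - 10*r^2 + r*(178 - 39*n) + 36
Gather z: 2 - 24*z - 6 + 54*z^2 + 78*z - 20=54*z^2 + 54*z - 24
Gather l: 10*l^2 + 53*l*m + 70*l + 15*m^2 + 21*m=10*l^2 + l*(53*m + 70) + 15*m^2 + 21*m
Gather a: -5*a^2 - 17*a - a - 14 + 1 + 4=-5*a^2 - 18*a - 9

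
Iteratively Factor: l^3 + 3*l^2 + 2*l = (l + 2)*(l^2 + l) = (l + 1)*(l + 2)*(l)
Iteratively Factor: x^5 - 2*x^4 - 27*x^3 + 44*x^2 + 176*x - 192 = (x - 4)*(x^4 + 2*x^3 - 19*x^2 - 32*x + 48) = (x - 4)*(x - 1)*(x^3 + 3*x^2 - 16*x - 48) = (x - 4)^2*(x - 1)*(x^2 + 7*x + 12) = (x - 4)^2*(x - 1)*(x + 3)*(x + 4)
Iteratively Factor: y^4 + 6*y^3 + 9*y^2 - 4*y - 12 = (y + 2)*(y^3 + 4*y^2 + y - 6) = (y - 1)*(y + 2)*(y^2 + 5*y + 6) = (y - 1)*(y + 2)*(y + 3)*(y + 2)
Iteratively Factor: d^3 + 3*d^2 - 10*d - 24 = (d + 2)*(d^2 + d - 12) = (d - 3)*(d + 2)*(d + 4)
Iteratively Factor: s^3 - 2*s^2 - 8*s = (s + 2)*(s^2 - 4*s) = (s - 4)*(s + 2)*(s)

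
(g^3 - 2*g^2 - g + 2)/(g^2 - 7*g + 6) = (g^2 - g - 2)/(g - 6)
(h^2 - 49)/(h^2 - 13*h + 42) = (h + 7)/(h - 6)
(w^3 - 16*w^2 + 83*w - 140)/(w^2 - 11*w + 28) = w - 5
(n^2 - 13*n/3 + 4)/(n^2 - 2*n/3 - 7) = (3*n - 4)/(3*n + 7)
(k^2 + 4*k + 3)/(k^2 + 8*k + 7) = (k + 3)/(k + 7)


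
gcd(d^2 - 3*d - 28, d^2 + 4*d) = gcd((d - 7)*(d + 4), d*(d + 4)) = d + 4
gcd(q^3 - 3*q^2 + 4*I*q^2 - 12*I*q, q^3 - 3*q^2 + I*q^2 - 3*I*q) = q^2 - 3*q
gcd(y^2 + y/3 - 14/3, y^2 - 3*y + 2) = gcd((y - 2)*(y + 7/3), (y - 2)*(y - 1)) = y - 2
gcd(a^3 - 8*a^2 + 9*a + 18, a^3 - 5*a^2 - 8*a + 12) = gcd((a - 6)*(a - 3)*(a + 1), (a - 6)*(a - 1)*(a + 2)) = a - 6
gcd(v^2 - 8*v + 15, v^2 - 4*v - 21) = 1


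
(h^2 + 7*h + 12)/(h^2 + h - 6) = (h + 4)/(h - 2)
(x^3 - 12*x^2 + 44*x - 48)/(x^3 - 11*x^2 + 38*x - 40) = (x - 6)/(x - 5)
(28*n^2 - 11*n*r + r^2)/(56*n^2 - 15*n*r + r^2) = (-4*n + r)/(-8*n + r)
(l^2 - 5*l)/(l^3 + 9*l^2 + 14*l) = (l - 5)/(l^2 + 9*l + 14)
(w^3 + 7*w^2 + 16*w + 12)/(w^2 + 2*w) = w + 5 + 6/w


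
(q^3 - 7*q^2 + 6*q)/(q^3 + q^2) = (q^2 - 7*q + 6)/(q*(q + 1))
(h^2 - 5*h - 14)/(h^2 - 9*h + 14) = (h + 2)/(h - 2)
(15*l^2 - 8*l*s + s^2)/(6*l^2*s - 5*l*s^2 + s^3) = (-5*l + s)/(s*(-2*l + s))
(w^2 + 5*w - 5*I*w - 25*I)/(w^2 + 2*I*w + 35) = (w + 5)/(w + 7*I)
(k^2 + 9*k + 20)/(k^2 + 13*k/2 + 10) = 2*(k + 5)/(2*k + 5)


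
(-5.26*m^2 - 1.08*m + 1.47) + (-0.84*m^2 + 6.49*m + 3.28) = -6.1*m^2 + 5.41*m + 4.75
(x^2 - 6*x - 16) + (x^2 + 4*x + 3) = 2*x^2 - 2*x - 13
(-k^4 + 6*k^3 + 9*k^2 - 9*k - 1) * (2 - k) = k^5 - 8*k^4 + 3*k^3 + 27*k^2 - 17*k - 2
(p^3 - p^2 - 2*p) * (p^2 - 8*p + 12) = p^5 - 9*p^4 + 18*p^3 + 4*p^2 - 24*p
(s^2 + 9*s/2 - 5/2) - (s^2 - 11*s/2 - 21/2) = 10*s + 8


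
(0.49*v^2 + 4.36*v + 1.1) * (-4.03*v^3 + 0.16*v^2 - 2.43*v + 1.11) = -1.9747*v^5 - 17.4924*v^4 - 4.9261*v^3 - 9.8749*v^2 + 2.1666*v + 1.221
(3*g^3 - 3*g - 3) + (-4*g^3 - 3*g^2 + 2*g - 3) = -g^3 - 3*g^2 - g - 6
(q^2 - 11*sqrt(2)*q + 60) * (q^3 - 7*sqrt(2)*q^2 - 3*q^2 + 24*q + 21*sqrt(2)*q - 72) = q^5 - 18*sqrt(2)*q^4 - 3*q^4 + 54*sqrt(2)*q^3 + 238*q^3 - 684*sqrt(2)*q^2 - 714*q^2 + 1440*q + 2052*sqrt(2)*q - 4320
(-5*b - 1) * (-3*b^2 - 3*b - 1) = 15*b^3 + 18*b^2 + 8*b + 1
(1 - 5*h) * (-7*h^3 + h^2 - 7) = 35*h^4 - 12*h^3 + h^2 + 35*h - 7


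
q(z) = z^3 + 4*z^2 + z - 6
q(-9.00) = -420.00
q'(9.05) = 319.11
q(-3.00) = 0.00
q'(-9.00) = 172.00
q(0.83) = -1.84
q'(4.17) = 86.53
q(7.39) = 623.42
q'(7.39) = 223.96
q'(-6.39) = 72.38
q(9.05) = 1071.88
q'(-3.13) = 5.35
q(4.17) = 140.24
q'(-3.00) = 4.00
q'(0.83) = 9.71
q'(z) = 3*z^2 + 8*z + 1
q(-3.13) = -0.61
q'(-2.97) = 3.70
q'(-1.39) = -4.32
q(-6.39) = -109.98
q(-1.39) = -2.35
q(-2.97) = 0.12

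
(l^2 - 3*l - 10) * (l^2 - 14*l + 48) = l^4 - 17*l^3 + 80*l^2 - 4*l - 480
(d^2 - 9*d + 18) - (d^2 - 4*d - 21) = 39 - 5*d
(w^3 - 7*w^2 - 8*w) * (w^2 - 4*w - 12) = w^5 - 11*w^4 + 8*w^3 + 116*w^2 + 96*w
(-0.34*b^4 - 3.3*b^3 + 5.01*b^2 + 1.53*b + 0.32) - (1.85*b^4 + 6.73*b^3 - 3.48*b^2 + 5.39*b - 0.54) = -2.19*b^4 - 10.03*b^3 + 8.49*b^2 - 3.86*b + 0.86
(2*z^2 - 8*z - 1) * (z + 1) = 2*z^3 - 6*z^2 - 9*z - 1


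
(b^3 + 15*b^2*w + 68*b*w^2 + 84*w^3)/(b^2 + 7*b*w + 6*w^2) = (b^2 + 9*b*w + 14*w^2)/(b + w)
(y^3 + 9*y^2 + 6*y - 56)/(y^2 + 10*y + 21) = (y^2 + 2*y - 8)/(y + 3)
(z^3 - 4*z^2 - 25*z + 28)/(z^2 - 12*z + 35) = (z^2 + 3*z - 4)/(z - 5)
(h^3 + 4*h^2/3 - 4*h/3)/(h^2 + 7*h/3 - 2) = h*(h + 2)/(h + 3)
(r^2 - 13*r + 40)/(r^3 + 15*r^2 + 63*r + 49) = (r^2 - 13*r + 40)/(r^3 + 15*r^2 + 63*r + 49)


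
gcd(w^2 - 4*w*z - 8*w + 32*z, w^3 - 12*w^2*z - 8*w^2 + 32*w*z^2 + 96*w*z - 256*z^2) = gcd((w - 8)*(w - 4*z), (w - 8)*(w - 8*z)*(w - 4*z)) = -w^2 + 4*w*z + 8*w - 32*z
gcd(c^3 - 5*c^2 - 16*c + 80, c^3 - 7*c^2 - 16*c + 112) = c^2 - 16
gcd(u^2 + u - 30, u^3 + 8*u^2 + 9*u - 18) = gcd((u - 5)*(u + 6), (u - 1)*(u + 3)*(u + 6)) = u + 6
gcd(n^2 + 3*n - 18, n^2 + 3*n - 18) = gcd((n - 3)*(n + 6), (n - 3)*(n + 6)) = n^2 + 3*n - 18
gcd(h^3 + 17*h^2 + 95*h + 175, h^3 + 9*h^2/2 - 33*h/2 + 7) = h + 7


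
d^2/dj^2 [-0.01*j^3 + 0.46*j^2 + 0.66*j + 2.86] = 0.92 - 0.06*j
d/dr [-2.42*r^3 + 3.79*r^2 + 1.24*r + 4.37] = -7.26*r^2 + 7.58*r + 1.24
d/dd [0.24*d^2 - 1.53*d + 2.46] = 0.48*d - 1.53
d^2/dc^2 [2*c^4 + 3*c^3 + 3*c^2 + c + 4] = 24*c^2 + 18*c + 6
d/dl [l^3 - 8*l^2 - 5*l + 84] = 3*l^2 - 16*l - 5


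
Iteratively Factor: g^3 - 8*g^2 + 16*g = (g - 4)*(g^2 - 4*g) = g*(g - 4)*(g - 4)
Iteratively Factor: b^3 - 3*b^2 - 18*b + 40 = (b + 4)*(b^2 - 7*b + 10) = (b - 2)*(b + 4)*(b - 5)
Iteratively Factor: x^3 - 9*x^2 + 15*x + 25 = (x - 5)*(x^2 - 4*x - 5) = (x - 5)^2*(x + 1)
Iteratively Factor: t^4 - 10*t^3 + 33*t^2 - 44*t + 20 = (t - 5)*(t^3 - 5*t^2 + 8*t - 4) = (t - 5)*(t - 2)*(t^2 - 3*t + 2) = (t - 5)*(t - 2)*(t - 1)*(t - 2)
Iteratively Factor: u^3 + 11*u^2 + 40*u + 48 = (u + 3)*(u^2 + 8*u + 16) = (u + 3)*(u + 4)*(u + 4)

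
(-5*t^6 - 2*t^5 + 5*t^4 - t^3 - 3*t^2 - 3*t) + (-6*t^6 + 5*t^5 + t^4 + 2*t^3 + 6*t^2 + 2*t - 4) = -11*t^6 + 3*t^5 + 6*t^4 + t^3 + 3*t^2 - t - 4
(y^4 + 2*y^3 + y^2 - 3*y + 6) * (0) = 0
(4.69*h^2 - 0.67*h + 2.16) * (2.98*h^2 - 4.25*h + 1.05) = 13.9762*h^4 - 21.9291*h^3 + 14.2088*h^2 - 9.8835*h + 2.268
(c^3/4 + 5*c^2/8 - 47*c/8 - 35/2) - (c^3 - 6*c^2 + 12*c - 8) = -3*c^3/4 + 53*c^2/8 - 143*c/8 - 19/2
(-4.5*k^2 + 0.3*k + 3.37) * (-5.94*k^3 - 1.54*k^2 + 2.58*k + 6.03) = 26.73*k^5 + 5.148*k^4 - 32.0898*k^3 - 31.5508*k^2 + 10.5036*k + 20.3211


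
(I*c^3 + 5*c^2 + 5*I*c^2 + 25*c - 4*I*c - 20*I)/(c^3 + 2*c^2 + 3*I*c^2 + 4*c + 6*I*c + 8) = (I*c^2 + c*(4 + 5*I) + 20)/(c^2 + c*(2 + 4*I) + 8*I)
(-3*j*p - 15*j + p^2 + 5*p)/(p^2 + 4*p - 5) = (-3*j + p)/(p - 1)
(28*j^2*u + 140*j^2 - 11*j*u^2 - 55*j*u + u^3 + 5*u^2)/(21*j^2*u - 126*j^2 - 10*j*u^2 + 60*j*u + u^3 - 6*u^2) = (-4*j*u - 20*j + u^2 + 5*u)/(-3*j*u + 18*j + u^2 - 6*u)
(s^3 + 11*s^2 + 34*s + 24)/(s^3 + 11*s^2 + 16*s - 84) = (s^2 + 5*s + 4)/(s^2 + 5*s - 14)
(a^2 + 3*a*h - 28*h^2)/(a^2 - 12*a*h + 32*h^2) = (a + 7*h)/(a - 8*h)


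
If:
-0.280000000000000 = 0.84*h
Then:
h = -0.33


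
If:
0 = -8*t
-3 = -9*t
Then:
No Solution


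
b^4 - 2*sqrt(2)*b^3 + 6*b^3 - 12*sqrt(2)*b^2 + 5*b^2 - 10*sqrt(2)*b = b*(b + 1)*(b + 5)*(b - 2*sqrt(2))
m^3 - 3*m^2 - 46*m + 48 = (m - 8)*(m - 1)*(m + 6)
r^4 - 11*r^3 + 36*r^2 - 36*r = r*(r - 6)*(r - 3)*(r - 2)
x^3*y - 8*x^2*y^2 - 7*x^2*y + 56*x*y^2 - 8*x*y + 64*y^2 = (x - 8)*(x - 8*y)*(x*y + y)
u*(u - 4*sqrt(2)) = u^2 - 4*sqrt(2)*u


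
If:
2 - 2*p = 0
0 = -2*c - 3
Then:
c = -3/2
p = 1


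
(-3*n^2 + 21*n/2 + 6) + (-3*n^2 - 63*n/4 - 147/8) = -6*n^2 - 21*n/4 - 99/8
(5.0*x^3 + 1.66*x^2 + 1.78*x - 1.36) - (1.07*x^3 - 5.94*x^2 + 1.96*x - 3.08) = 3.93*x^3 + 7.6*x^2 - 0.18*x + 1.72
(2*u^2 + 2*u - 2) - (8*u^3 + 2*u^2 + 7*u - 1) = -8*u^3 - 5*u - 1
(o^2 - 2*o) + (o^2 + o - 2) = 2*o^2 - o - 2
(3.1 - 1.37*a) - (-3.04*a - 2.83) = 1.67*a + 5.93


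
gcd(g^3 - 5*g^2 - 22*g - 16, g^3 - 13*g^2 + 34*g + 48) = g^2 - 7*g - 8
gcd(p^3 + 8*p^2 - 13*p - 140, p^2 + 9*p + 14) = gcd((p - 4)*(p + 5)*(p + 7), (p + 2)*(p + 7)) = p + 7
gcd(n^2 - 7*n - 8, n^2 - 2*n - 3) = n + 1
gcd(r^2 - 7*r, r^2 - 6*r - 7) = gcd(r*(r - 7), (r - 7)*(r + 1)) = r - 7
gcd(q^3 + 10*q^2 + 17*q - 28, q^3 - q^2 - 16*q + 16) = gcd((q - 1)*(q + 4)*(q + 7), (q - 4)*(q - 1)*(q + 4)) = q^2 + 3*q - 4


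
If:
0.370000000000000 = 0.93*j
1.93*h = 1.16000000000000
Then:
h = 0.60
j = 0.40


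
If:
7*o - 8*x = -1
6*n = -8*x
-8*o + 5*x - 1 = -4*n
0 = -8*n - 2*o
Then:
No Solution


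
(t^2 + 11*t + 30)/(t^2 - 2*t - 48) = (t + 5)/(t - 8)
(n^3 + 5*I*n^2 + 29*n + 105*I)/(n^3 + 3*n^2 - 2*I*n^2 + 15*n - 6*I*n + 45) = (n + 7*I)/(n + 3)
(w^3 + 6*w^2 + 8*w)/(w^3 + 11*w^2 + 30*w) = (w^2 + 6*w + 8)/(w^2 + 11*w + 30)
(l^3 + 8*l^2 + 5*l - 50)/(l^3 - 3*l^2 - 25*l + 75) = (l^2 + 3*l - 10)/(l^2 - 8*l + 15)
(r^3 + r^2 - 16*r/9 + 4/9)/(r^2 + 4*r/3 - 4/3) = r - 1/3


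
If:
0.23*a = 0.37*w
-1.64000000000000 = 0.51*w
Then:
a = -5.17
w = -3.22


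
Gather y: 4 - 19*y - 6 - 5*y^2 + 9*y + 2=-5*y^2 - 10*y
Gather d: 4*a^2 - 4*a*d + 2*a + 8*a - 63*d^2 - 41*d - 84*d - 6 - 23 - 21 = 4*a^2 + 10*a - 63*d^2 + d*(-4*a - 125) - 50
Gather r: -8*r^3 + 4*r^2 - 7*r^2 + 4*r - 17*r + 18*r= -8*r^3 - 3*r^2 + 5*r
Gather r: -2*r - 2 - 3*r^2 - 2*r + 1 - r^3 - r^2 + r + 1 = -r^3 - 4*r^2 - 3*r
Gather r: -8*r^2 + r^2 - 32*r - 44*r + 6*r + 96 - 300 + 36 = -7*r^2 - 70*r - 168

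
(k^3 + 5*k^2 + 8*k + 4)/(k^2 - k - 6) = (k^2 + 3*k + 2)/(k - 3)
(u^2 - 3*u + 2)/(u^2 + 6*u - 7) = (u - 2)/(u + 7)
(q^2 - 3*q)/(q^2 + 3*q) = (q - 3)/(q + 3)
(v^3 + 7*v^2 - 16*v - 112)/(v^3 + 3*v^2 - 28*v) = (v + 4)/v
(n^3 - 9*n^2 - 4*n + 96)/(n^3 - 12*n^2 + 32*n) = (n + 3)/n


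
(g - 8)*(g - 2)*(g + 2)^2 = g^4 - 6*g^3 - 20*g^2 + 24*g + 64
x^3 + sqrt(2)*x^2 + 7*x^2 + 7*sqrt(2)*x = x*(x + 7)*(x + sqrt(2))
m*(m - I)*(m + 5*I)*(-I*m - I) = -I*m^4 + 4*m^3 - I*m^3 + 4*m^2 - 5*I*m^2 - 5*I*m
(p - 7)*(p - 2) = p^2 - 9*p + 14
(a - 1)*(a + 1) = a^2 - 1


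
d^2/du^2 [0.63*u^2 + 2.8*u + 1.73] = 1.26000000000000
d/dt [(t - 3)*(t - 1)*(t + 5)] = 3*t^2 + 2*t - 17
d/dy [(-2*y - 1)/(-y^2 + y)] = (-2*y^2 - 2*y + 1)/(y^2*(y^2 - 2*y + 1))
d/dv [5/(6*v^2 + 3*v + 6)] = 5*(-4*v - 1)/(3*(2*v^2 + v + 2)^2)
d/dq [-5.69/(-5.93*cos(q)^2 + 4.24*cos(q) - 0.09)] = (67.4834*cos(q) - 24.1256)*sin(q)/(5.93*cos(q)^2 - 4.24*cos(q) + 0.09)^2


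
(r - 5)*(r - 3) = r^2 - 8*r + 15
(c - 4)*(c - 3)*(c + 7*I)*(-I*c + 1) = -I*c^4 + 8*c^3 + 7*I*c^3 - 56*c^2 - 5*I*c^2 + 96*c - 49*I*c + 84*I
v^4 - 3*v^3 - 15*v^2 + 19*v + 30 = (v - 5)*(v - 2)*(v + 1)*(v + 3)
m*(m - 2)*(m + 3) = m^3 + m^2 - 6*m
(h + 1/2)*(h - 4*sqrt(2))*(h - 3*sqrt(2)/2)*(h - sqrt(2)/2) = h^4 - 6*sqrt(2)*h^3 + h^3/2 - 3*sqrt(2)*h^2 + 35*h^2/2 - 6*sqrt(2)*h + 35*h/4 - 3*sqrt(2)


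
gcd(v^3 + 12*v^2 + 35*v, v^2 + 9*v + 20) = v + 5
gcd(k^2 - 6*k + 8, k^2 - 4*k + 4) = k - 2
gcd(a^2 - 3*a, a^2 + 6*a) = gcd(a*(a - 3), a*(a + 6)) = a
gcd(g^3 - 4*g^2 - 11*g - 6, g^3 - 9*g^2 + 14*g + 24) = g^2 - 5*g - 6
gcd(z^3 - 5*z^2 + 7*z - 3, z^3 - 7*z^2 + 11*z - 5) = z^2 - 2*z + 1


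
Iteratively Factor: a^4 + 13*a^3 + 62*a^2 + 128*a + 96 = (a + 4)*(a^3 + 9*a^2 + 26*a + 24) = (a + 3)*(a + 4)*(a^2 + 6*a + 8) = (a + 3)*(a + 4)^2*(a + 2)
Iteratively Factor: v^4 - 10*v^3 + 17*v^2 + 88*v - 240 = (v - 4)*(v^3 - 6*v^2 - 7*v + 60) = (v - 5)*(v - 4)*(v^2 - v - 12) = (v - 5)*(v - 4)^2*(v + 3)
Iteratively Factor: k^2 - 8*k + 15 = (k - 3)*(k - 5)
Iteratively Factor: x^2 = (x)*(x)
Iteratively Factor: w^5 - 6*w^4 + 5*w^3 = (w - 1)*(w^4 - 5*w^3) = w*(w - 1)*(w^3 - 5*w^2) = w^2*(w - 1)*(w^2 - 5*w) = w^3*(w - 1)*(w - 5)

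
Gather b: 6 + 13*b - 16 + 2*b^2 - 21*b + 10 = 2*b^2 - 8*b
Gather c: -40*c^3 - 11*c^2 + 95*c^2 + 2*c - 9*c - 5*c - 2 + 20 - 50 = -40*c^3 + 84*c^2 - 12*c - 32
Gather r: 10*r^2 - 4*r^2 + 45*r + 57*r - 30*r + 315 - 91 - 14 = 6*r^2 + 72*r + 210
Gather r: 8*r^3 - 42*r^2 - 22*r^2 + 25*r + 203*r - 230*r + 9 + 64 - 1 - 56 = 8*r^3 - 64*r^2 - 2*r + 16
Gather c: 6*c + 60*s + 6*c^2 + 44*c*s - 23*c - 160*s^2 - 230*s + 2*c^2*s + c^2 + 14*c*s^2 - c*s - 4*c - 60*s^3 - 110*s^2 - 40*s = c^2*(2*s + 7) + c*(14*s^2 + 43*s - 21) - 60*s^3 - 270*s^2 - 210*s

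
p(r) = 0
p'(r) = 0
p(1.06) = 0.00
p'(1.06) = 0.00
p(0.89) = 0.00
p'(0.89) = 0.00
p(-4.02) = 0.00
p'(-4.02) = 0.00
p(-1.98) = 0.00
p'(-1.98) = 0.00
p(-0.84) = 0.00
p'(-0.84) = 0.00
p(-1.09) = 0.00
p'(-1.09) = 0.00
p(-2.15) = 0.00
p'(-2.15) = 0.00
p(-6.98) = 0.00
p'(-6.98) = 0.00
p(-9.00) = 0.00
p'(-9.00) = 0.00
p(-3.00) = 0.00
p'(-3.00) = 0.00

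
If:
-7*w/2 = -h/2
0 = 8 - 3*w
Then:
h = 56/3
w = 8/3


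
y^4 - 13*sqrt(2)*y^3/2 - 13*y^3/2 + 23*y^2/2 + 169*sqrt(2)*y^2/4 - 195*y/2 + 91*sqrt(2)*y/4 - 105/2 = (y - 7)*(y + 1/2)*(y - 5*sqrt(2))*(y - 3*sqrt(2)/2)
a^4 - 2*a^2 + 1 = (a - 1)^2*(a + 1)^2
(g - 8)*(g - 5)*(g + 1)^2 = g^4 - 11*g^3 + 15*g^2 + 67*g + 40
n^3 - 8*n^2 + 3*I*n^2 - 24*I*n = n*(n - 8)*(n + 3*I)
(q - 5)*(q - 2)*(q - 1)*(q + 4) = q^4 - 4*q^3 - 15*q^2 + 58*q - 40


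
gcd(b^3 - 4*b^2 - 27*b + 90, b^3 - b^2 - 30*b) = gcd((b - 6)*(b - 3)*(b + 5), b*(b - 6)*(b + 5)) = b^2 - b - 30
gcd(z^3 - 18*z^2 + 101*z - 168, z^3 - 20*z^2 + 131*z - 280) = z^2 - 15*z + 56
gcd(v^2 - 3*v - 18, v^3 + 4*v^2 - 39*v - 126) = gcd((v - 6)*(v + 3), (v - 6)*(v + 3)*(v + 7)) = v^2 - 3*v - 18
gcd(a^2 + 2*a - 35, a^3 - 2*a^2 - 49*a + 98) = a + 7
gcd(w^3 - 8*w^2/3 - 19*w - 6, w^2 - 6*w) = w - 6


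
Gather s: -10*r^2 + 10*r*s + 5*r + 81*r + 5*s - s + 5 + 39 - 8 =-10*r^2 + 86*r + s*(10*r + 4) + 36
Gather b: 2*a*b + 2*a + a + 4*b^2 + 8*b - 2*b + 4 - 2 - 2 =3*a + 4*b^2 + b*(2*a + 6)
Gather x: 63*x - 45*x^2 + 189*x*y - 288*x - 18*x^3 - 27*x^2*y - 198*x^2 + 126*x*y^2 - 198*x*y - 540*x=-18*x^3 + x^2*(-27*y - 243) + x*(126*y^2 - 9*y - 765)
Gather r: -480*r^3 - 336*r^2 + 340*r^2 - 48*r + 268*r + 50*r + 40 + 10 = -480*r^3 + 4*r^2 + 270*r + 50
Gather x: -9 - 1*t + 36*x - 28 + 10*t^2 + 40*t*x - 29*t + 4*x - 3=10*t^2 - 30*t + x*(40*t + 40) - 40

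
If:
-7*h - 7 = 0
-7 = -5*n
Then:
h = -1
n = 7/5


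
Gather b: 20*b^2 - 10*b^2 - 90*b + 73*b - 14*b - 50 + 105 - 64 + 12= 10*b^2 - 31*b + 3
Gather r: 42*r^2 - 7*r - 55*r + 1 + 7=42*r^2 - 62*r + 8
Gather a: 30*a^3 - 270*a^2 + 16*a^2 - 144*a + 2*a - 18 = 30*a^3 - 254*a^2 - 142*a - 18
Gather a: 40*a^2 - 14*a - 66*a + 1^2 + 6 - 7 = 40*a^2 - 80*a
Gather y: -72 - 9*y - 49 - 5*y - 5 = -14*y - 126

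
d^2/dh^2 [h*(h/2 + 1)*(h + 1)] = 3*h + 3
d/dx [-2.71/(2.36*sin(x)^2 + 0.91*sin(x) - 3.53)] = (12.7912*sin(x) + 2.4661)*cos(x)/(2.36*sin(x)^2 + 0.91*sin(x) - 3.53)^2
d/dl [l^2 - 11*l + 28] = 2*l - 11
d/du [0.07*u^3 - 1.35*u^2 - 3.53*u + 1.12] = 0.21*u^2 - 2.7*u - 3.53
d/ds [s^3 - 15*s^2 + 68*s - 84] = 3*s^2 - 30*s + 68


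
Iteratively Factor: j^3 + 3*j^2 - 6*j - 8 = (j + 4)*(j^2 - j - 2) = (j - 2)*(j + 4)*(j + 1)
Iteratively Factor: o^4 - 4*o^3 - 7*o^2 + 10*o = (o + 2)*(o^3 - 6*o^2 + 5*o) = (o - 5)*(o + 2)*(o^2 - o) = o*(o - 5)*(o + 2)*(o - 1)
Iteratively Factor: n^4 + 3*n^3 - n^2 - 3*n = (n - 1)*(n^3 + 4*n^2 + 3*n) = (n - 1)*(n + 3)*(n^2 + n) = n*(n - 1)*(n + 3)*(n + 1)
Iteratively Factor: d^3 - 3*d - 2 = (d + 1)*(d^2 - d - 2) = (d - 2)*(d + 1)*(d + 1)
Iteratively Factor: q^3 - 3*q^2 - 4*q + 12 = (q + 2)*(q^2 - 5*q + 6) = (q - 3)*(q + 2)*(q - 2)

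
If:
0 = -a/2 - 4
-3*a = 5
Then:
No Solution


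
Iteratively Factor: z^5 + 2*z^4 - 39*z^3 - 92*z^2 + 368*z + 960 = (z - 4)*(z^4 + 6*z^3 - 15*z^2 - 152*z - 240) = (z - 4)*(z + 4)*(z^3 + 2*z^2 - 23*z - 60) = (z - 5)*(z - 4)*(z + 4)*(z^2 + 7*z + 12) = (z - 5)*(z - 4)*(z + 4)^2*(z + 3)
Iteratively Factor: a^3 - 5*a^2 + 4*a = (a)*(a^2 - 5*a + 4) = a*(a - 4)*(a - 1)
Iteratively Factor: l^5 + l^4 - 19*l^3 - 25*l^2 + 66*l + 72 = (l + 3)*(l^4 - 2*l^3 - 13*l^2 + 14*l + 24) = (l - 2)*(l + 3)*(l^3 - 13*l - 12) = (l - 4)*(l - 2)*(l + 3)*(l^2 + 4*l + 3) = (l - 4)*(l - 2)*(l + 1)*(l + 3)*(l + 3)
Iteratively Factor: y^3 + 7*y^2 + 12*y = (y)*(y^2 + 7*y + 12) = y*(y + 4)*(y + 3)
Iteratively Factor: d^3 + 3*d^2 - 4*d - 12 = (d - 2)*(d^2 + 5*d + 6) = (d - 2)*(d + 2)*(d + 3)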